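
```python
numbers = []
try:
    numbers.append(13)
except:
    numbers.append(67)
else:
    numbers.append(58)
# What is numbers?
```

Step-by-step execution trace:
1. try: `numbers.append(13)` → numbers = [13]. No exception raised.
2. `except` is skipped.
3. `else` runs (try completed without exception): `numbers.append(58)` → numbers = [13, 58].
Result: [13, 58]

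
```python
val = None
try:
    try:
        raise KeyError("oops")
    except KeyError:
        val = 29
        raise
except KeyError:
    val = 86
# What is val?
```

Step-by-step execution trace:
1. Inner try: `raise KeyError("oops")` raises KeyError.
2. Inner `except KeyError` matches → val = 29.
3. bare `raise` re-raises the same KeyError.
4. Outer `except KeyError` matches → val = 86.
Result: 86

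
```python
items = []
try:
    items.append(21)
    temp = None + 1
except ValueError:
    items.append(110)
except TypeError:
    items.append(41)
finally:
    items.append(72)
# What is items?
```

Step-by-step execution trace:
1. try: `items.append(21)` → items = [21].
2. `temp = None + 1` raises TypeError.
3. `except ValueError` does not match TypeError; skipped.
4. `except TypeError` matches → `items.append(41)` → items = [21, 41].
5. finally always runs: `items.append(72)` → items = [21, 41, 72].
Result: [21, 41, 72]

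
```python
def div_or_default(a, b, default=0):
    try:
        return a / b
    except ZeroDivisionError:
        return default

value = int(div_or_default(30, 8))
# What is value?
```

Step-by-step execution trace:
1. `div_or_default(30, 8)` enters try: `return 30 / 8` → returns 3.75. No exception raised.
2. `except ZeroDivisionError` is skipped.
3. `int(3.75)` → 3 → value = 3.
Result: 3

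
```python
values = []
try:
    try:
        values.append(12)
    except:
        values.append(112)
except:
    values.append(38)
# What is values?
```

Step-by-step execution trace:
1. Inner try: `values.append(12)` → values = [12]. No exception raised.
2. Inner `except` is skipped.
3. Inner try completes normally; outer `except` is skipped.
Result: [12]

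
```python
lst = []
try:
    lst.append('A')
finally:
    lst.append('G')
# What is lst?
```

Step-by-step execution trace:
1. try: `lst.append('A')` → lst = ['A'].
2. The try body completes without raising.
3. finally always runs: `lst.append('G')` → lst = ['A', 'G'].
Result: ['A', 'G']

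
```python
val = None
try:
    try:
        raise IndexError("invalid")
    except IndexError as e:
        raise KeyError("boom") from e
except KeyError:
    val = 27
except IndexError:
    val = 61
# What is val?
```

Step-by-step execution trace:
1. Inner try raises IndexError; inner `except IndexError as e` catches it.
2. `raise KeyError(...) from e` raises KeyError (IndexError is attached as __cause__, but only KeyError is active).
3. Outer `except KeyError` matches → val = 27.
4. `except IndexError` is not reached.
Result: 27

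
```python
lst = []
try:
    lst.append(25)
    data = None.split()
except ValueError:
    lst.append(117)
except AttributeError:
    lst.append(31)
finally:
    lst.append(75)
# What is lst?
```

Step-by-step execution trace:
1. try: `lst.append(25)` → lst = [25].
2. `data = None.split()` raises AttributeError.
3. `except ValueError` does not match AttributeError; skipped.
4. `except AttributeError` matches → `lst.append(31)` → lst = [25, 31].
5. finally always runs: `lst.append(75)` → lst = [25, 31, 75].
Result: [25, 31, 75]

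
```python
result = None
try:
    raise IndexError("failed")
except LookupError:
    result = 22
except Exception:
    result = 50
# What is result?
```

Step-by-step execution trace:
1. `raise IndexError(...)` raises IndexError.
2. `except LookupError` matches (IndexError is a subclass of LookupError) → result = 22.
3. `except Exception` is not reached.
Result: 22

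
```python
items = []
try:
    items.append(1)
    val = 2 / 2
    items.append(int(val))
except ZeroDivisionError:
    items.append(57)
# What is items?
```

Step-by-step execution trace:
1. try: `items.append(1)` → items = [1].
2. `val = 2 / 2` → val = 1.0. No exception raised.
3. `items.append(int(val))` → items = [1, 1].
4. `except ZeroDivisionError` is skipped (no exception was raised).
Result: [1, 1]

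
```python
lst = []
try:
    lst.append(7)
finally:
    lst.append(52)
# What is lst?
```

Step-by-step execution trace:
1. try: `lst.append(7)` → lst = [7].
2. The try body completes without raising.
3. finally always runs: `lst.append(52)` → lst = [7, 52].
Result: [7, 52]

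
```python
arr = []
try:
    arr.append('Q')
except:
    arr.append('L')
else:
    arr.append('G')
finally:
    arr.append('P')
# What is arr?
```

Step-by-step execution trace:
1. try: `arr.append('Q')` → arr = ['Q']. No exception raised.
2. `except` is skipped.
3. `else` runs: `arr.append('G')` → arr = ['Q', 'G'].
4. `finally` always runs: `arr.append('P')` → arr = ['Q', 'G', 'P'].
Result: ['Q', 'G', 'P']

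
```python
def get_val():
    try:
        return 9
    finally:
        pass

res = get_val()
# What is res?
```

Step-by-step execution trace:
1. `get_val()` enters try: `return 9` sets pending return value 9.
2. Before returning, `finally: pass` runs (no effect).
3. get_val() returns 9 → res = 9.
Result: 9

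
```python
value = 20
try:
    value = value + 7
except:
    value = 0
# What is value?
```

Step-by-step execution trace:
1. value starts at 20.
2. try: `value = value + 7` → value = 27. No exception raised.
3. `except` is skipped.
Result: 27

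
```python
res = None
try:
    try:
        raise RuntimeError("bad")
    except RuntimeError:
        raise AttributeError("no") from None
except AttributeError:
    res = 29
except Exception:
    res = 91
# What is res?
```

Step-by-step execution trace:
1. Inner try raises RuntimeError; inner `except RuntimeError` catches it.
2. `raise AttributeError(...) from None` raises AttributeError (from None suppresses __context__, but the active exception is still AttributeError).
3. Outer `except AttributeError` matches → res = 29.
4. `except Exception` is not reached.
Result: 29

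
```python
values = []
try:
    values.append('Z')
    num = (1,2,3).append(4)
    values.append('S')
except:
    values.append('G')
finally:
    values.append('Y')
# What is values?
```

Step-by-step execution trace:
1. try: `values.append('Z')` → values = ['Z'].
2. `num = (1,2,3).append(4)` raises AttributeError; `values.append('S')` is not reached.
3. bare `except` matches → `values.append('G')` → values = ['Z', 'G'].
4. finally always runs: `values.append('Y')` → values = ['Z', 'G', 'Y'].
Result: ['Z', 'G', 'Y']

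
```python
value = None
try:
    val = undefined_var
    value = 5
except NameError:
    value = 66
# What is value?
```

Step-by-step execution trace:
1. `val = undefined_var` raises NameError.
2. `value = 5` is not reached.
3. `except NameError` matches → value = 66.
Result: 66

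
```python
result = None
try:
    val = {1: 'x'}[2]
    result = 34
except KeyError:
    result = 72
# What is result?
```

Step-by-step execution trace:
1. `val = {1: 'x'}[2]` raises KeyError.
2. `result = 34` is not reached.
3. `except KeyError` matches → result = 72.
Result: 72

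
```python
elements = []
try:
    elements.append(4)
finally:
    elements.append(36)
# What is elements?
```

Step-by-step execution trace:
1. try: `elements.append(4)` → elements = [4].
2. The try body completes without raising.
3. finally always runs: `elements.append(36)` → elements = [4, 36].
Result: [4, 36]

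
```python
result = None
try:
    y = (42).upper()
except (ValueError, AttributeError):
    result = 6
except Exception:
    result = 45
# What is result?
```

Step-by-step execution trace:
1. `y = (42).upper()` raises AttributeError.
2. `except (ValueError, AttributeError)` matches (AttributeError is in the tuple) → result = 6.
3. `except Exception` is not reached.
Result: 6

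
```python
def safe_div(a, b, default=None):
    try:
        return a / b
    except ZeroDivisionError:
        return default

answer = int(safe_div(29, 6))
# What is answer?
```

Step-by-step execution trace:
1. `safe_div(29, 6)` enters try: `return 29 / 6` → returns 4.833333333333333. No exception raised.
2. `except ZeroDivisionError` is skipped.
3. `int(4.833333333333333)` → 4 → answer = 4.
Result: 4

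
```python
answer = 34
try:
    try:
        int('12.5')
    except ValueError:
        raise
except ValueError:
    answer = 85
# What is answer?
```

Step-by-step execution trace:
1. Inner try: `int('12.5')` raises ValueError.
2. Inner `except ValueError` matches; bare `raise` re-raises the same ValueError.
3. Outer `except ValueError` matches → answer = 85.
Result: 85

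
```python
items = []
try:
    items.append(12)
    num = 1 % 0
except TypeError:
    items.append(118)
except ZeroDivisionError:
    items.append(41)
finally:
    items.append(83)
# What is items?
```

Step-by-step execution trace:
1. try: `items.append(12)` → items = [12].
2. `num = 1 % 0` raises ZeroDivisionError.
3. `except TypeError` does not match ZeroDivisionError; skipped.
4. `except ZeroDivisionError` matches → `items.append(41)` → items = [12, 41].
5. finally always runs: `items.append(83)` → items = [12, 41, 83].
Result: [12, 41, 83]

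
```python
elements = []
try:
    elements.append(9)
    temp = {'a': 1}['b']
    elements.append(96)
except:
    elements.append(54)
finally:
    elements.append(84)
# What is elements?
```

Step-by-step execution trace:
1. try: `elements.append(9)` → elements = [9].
2. `temp = {'a': 1}['b']` raises KeyError; `elements.append(96)` is not reached.
3. bare `except` matches → `elements.append(54)` → elements = [9, 54].
4. finally always runs: `elements.append(84)` → elements = [9, 54, 84].
Result: [9, 54, 84]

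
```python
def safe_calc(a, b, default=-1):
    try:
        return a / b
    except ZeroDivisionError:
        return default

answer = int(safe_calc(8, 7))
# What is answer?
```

Step-by-step execution trace:
1. `safe_calc(8, 7)` enters try: `return 8 / 7` → returns 1.1428571428571428. No exception raised.
2. `except ZeroDivisionError` is skipped.
3. `int(1.1428571428571428)` → 1 → answer = 1.
Result: 1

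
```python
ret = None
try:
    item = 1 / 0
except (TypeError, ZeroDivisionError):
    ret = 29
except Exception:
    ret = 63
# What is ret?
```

Step-by-step execution trace:
1. `item = 1 / 0` raises ZeroDivisionError.
2. `except (TypeError, ZeroDivisionError)` matches (ZeroDivisionError is in the tuple) → ret = 29.
3. `except Exception` is not reached.
Result: 29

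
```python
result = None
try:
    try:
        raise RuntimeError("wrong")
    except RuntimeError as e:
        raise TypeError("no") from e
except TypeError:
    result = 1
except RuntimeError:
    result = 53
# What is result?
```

Step-by-step execution trace:
1. Inner try raises RuntimeError; inner `except RuntimeError as e` catches it.
2. `raise TypeError(...) from e` raises TypeError (RuntimeError is attached as __cause__, but only TypeError is active).
3. Outer `except TypeError` matches → result = 1.
4. `except RuntimeError` is not reached.
Result: 1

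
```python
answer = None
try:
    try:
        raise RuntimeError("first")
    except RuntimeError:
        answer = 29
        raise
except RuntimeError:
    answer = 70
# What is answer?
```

Step-by-step execution trace:
1. Inner try: `raise RuntimeError("first")` raises RuntimeError.
2. Inner `except RuntimeError` matches → answer = 29.
3. bare `raise` re-raises the same RuntimeError.
4. Outer `except RuntimeError` matches → answer = 70.
Result: 70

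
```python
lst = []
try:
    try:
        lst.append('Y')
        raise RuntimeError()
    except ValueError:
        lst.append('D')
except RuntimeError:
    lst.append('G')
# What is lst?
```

Step-by-step execution trace:
1. Inner try: `lst.append('Y')` → lst = ['Y'].
2. `raise RuntimeError()` raises RuntimeError.
3. Inner `except ValueError` does not match RuntimeError; exception propagates to outer try.
4. Outer `except RuntimeError` matches → `lst.append('G')` → lst = ['Y', 'G'].
Result: ['Y', 'G']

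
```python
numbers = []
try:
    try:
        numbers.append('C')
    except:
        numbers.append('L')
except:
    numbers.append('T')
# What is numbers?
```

Step-by-step execution trace:
1. Inner try: `numbers.append('C')` → numbers = ['C']. No exception raised.
2. Inner `except` is skipped.
3. Inner try completes normally; outer `except` is skipped.
Result: ['C']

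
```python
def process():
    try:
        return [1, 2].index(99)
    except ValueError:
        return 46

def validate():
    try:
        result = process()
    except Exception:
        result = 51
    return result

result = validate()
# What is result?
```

Step-by-step execution trace:
1. `validate()` calls `process()`.
2. In process: `[1, 2].index(99)` raises ValueError; `except ValueError` catches it → returns 46.
3. In validate: `result = process()` → result = 46. No exception reaches validate.
4. `except Exception` is skipped; validate returns 46.
5. result = 46.
Result: 46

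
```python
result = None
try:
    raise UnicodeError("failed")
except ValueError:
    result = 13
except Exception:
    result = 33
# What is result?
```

Step-by-step execution trace:
1. `raise UnicodeError(...)` raises UnicodeError.
2. `except ValueError` matches (UnicodeError is a subclass of ValueError) → result = 13.
3. `except Exception` is not reached.
Result: 13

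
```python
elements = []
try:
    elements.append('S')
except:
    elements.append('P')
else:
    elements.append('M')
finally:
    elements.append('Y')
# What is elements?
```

Step-by-step execution trace:
1. try: `elements.append('S')` → elements = ['S']. No exception raised.
2. `except` is skipped.
3. `else` runs: `elements.append('M')` → elements = ['S', 'M'].
4. `finally` always runs: `elements.append('Y')` → elements = ['S', 'M', 'Y'].
Result: ['S', 'M', 'Y']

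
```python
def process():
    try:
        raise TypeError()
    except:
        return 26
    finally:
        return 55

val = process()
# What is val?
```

Step-by-step execution trace:
1. `process()` enters try: `raise TypeError()` raises TypeError.
2. bare `except` matches → `return 26` sets pending return value 26.
3. Before returning, `finally: return 55` runs and overrides the pending return.
4. process() returns 55 → val = 55.
Result: 55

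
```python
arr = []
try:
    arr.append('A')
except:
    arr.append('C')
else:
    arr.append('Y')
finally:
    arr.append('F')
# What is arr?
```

Step-by-step execution trace:
1. try: `arr.append('A')` → arr = ['A']. No exception raised.
2. `except` is skipped.
3. `else` runs: `arr.append('Y')` → arr = ['A', 'Y'].
4. `finally` always runs: `arr.append('F')` → arr = ['A', 'Y', 'F'].
Result: ['A', 'Y', 'F']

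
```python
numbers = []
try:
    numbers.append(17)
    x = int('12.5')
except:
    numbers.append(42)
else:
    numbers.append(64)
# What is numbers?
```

Step-by-step execution trace:
1. try: `numbers.append(17)` → numbers = [17].
2. `x = int('12.5')` raises ValueError.
3. bare `except` matches → `numbers.append(42)` → numbers = [17, 42].
4. `else` is skipped (an exception was raised).
Result: [17, 42]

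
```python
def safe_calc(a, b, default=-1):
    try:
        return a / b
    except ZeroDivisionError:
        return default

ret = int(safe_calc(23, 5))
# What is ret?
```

Step-by-step execution trace:
1. `safe_calc(23, 5)` enters try: `return 23 / 5` → returns 4.6. No exception raised.
2. `except ZeroDivisionError` is skipped.
3. `int(4.6)` → 4 → ret = 4.
Result: 4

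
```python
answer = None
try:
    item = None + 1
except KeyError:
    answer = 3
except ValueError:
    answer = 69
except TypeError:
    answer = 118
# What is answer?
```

Step-by-step execution trace:
1. `item = None + 1` raises TypeError.
2. `except KeyError` does not match TypeError; skipped.
3. `except ValueError` does not match TypeError; skipped.
4. `except TypeError` matches → answer = 118.
Result: 118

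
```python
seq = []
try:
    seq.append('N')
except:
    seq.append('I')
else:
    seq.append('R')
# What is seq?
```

Step-by-step execution trace:
1. try: `seq.append('N')` → seq = ['N']. No exception raised.
2. `except` is skipped.
3. `else` runs (try completed without exception): `seq.append('R')` → seq = ['N', 'R'].
Result: ['N', 'R']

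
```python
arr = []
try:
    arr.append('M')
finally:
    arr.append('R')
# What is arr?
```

Step-by-step execution trace:
1. try: `arr.append('M')` → arr = ['M'].
2. The try body completes without raising.
3. finally always runs: `arr.append('R')` → arr = ['M', 'R'].
Result: ['M', 'R']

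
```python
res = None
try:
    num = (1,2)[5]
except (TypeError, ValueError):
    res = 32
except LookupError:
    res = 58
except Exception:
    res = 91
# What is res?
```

Step-by-step execution trace:
1. `num = (1,2)[5]` raises IndexError.
2. `except (TypeError, ValueError)` does not match IndexError; skipped.
3. `except LookupError` matches (IndexError is a subclass of LookupError) → res = 58.
4. `except Exception` is not reached.
Result: 58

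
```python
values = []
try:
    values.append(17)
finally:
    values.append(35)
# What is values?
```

Step-by-step execution trace:
1. try: `values.append(17)` → values = [17].
2. The try body completes without raising.
3. finally always runs: `values.append(35)` → values = [17, 35].
Result: [17, 35]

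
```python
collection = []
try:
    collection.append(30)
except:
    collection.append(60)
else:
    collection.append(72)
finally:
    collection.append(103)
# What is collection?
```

Step-by-step execution trace:
1. try: `collection.append(30)` → collection = [30]. No exception raised.
2. `except` is skipped.
3. `else` runs: `collection.append(72)` → collection = [30, 72].
4. `finally` always runs: `collection.append(103)` → collection = [30, 72, 103].
Result: [30, 72, 103]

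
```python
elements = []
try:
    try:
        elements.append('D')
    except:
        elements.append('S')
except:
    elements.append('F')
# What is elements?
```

Step-by-step execution trace:
1. Inner try: `elements.append('D')` → elements = ['D']. No exception raised.
2. Inner `except` is skipped.
3. Inner try completes normally; outer `except` is skipped.
Result: ['D']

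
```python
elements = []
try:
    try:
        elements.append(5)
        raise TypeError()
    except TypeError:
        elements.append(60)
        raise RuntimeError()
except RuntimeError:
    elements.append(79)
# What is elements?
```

Step-by-step execution trace:
1. Inner try: `elements.append(5)` → elements = [5].
2. `raise TypeError()` raises TypeError.
3. Inner `except TypeError` matches → `elements.append(60)` → elements = [5, 60].
4. `raise RuntimeError()` raises RuntimeError; propagates to outer try.
5. Outer `except RuntimeError` matches → `elements.append(79)` → elements = [5, 60, 79].
Result: [5, 60, 79]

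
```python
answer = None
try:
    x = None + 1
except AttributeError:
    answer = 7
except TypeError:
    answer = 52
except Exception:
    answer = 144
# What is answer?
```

Step-by-step execution trace:
1. `x = None + 1` raises TypeError.
2. `except AttributeError` does not match TypeError; skipped.
3. `except TypeError` matches → answer = 52.
4. Remaining except clauses are skipped.
Result: 52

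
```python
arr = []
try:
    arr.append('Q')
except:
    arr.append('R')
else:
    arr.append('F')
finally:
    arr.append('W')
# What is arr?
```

Step-by-step execution trace:
1. try: `arr.append('Q')` → arr = ['Q']. No exception raised.
2. `except` is skipped.
3. `else` runs: `arr.append('F')` → arr = ['Q', 'F'].
4. `finally` always runs: `arr.append('W')` → arr = ['Q', 'F', 'W'].
Result: ['Q', 'F', 'W']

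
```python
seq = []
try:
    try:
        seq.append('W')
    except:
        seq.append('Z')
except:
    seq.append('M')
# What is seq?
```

Step-by-step execution trace:
1. Inner try: `seq.append('W')` → seq = ['W']. No exception raised.
2. Inner `except` is skipped.
3. Inner try completes normally; outer `except` is skipped.
Result: ['W']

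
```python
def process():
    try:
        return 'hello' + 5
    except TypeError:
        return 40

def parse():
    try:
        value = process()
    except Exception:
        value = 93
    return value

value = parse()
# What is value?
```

Step-by-step execution trace:
1. `parse()` calls `process()`.
2. In process: `'hello' + 5` raises TypeError; `except TypeError` catches it → returns 40.
3. In parse: `value = process()` → value = 40. No exception reaches parse.
4. `except Exception` is skipped; parse returns 40.
5. value = 40.
Result: 40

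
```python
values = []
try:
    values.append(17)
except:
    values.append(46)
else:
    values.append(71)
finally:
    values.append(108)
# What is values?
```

Step-by-step execution trace:
1. try: `values.append(17)` → values = [17]. No exception raised.
2. `except` is skipped.
3. `else` runs: `values.append(71)` → values = [17, 71].
4. `finally` always runs: `values.append(108)` → values = [17, 71, 108].
Result: [17, 71, 108]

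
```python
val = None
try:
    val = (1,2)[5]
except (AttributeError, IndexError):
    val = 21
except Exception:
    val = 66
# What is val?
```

Step-by-step execution trace:
1. `val = (1,2)[5]` raises IndexError.
2. `except (AttributeError, IndexError)` matches (IndexError is in the tuple) → val = 21.
3. `except Exception` is not reached.
Result: 21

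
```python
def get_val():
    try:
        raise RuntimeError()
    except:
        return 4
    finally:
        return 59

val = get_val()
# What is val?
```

Step-by-step execution trace:
1. `get_val()` enters try: `raise RuntimeError()` raises RuntimeError.
2. bare `except` matches → `return 4` sets pending return value 4.
3. Before returning, `finally: return 59` runs and overrides the pending return.
4. get_val() returns 59 → val = 59.
Result: 59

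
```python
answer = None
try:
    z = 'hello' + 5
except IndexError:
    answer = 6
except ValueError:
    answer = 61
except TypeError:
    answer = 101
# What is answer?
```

Step-by-step execution trace:
1. `z = 'hello' + 5` raises TypeError.
2. `except IndexError` does not match TypeError; skipped.
3. `except ValueError` does not match TypeError; skipped.
4. `except TypeError` matches → answer = 101.
Result: 101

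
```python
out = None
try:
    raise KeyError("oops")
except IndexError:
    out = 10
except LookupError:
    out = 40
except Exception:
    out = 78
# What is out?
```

Step-by-step execution trace:
1. `raise KeyError(...)` raises KeyError.
2. `except IndexError` does not match (KeyError is not a subclass of IndexError); skipped.
3. `except LookupError` matches (KeyError is a subclass of LookupError) → out = 40.
4. `except Exception` is not reached.
Result: 40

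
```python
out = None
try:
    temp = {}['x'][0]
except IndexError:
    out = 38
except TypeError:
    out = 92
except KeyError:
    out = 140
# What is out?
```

Step-by-step execution trace:
1. `temp = {}['x'][0]` raises KeyError.
2. `except IndexError` does not match KeyError; skipped.
3. `except TypeError` does not match KeyError; skipped.
4. `except KeyError` matches → out = 140.
Result: 140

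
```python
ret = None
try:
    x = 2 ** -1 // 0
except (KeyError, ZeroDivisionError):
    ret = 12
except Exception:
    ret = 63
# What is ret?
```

Step-by-step execution trace:
1. `x = 2 ** -1 // 0` raises ZeroDivisionError.
2. `except (KeyError, ZeroDivisionError)` matches (ZeroDivisionError is in the tuple) → ret = 12.
3. `except Exception` is not reached.
Result: 12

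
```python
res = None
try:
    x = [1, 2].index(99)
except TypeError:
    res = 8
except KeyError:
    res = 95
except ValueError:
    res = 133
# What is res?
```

Step-by-step execution trace:
1. `x = [1, 2].index(99)` raises ValueError.
2. `except TypeError` does not match ValueError; skipped.
3. `except KeyError` does not match ValueError; skipped.
4. `except ValueError` matches → res = 133.
Result: 133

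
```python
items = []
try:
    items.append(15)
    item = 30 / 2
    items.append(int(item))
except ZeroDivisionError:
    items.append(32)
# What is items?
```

Step-by-step execution trace:
1. try: `items.append(15)` → items = [15].
2. `item = 30 / 2` → item = 15.0. No exception raised.
3. `items.append(int(item))` → items = [15, 15].
4. `except ZeroDivisionError` is skipped (no exception was raised).
Result: [15, 15]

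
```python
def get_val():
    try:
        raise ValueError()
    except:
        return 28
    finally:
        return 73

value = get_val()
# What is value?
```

Step-by-step execution trace:
1. `get_val()` enters try: `raise ValueError()` raises ValueError.
2. bare `except` matches → `return 28` sets pending return value 28.
3. Before returning, `finally: return 73` runs and overrides the pending return.
4. get_val() returns 73 → value = 73.
Result: 73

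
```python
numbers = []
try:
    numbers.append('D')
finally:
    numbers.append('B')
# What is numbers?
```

Step-by-step execution trace:
1. try: `numbers.append('D')` → numbers = ['D'].
2. The try body completes without raising.
3. finally always runs: `numbers.append('B')` → numbers = ['D', 'B'].
Result: ['D', 'B']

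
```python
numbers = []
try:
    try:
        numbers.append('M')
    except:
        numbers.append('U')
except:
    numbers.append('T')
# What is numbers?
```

Step-by-step execution trace:
1. Inner try: `numbers.append('M')` → numbers = ['M']. No exception raised.
2. Inner `except` is skipped.
3. Inner try completes normally; outer `except` is skipped.
Result: ['M']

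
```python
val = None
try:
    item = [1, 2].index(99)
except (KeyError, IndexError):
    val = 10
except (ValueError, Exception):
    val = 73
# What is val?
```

Step-by-step execution trace:
1. `item = [1, 2].index(99)` raises ValueError.
2. `except (KeyError, IndexError)` does not match ValueError; skipped.
3. `except (ValueError, Exception)` matches (ValueError is in the tuple) → val = 73.
Result: 73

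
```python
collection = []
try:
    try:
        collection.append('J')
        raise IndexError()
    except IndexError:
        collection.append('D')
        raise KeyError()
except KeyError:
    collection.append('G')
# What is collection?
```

Step-by-step execution trace:
1. Inner try: `collection.append('J')` → collection = ['J'].
2. `raise IndexError()` raises IndexError.
3. Inner `except IndexError` matches → `collection.append('D')` → collection = ['J', 'D'].
4. `raise KeyError()` raises KeyError; propagates to outer try.
5. Outer `except KeyError` matches → `collection.append('G')` → collection = ['J', 'D', 'G'].
Result: ['J', 'D', 'G']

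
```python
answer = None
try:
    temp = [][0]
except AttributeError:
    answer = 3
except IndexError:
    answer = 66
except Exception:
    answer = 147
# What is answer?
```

Step-by-step execution trace:
1. `temp = [][0]` raises IndexError.
2. `except AttributeError` does not match IndexError; skipped.
3. `except IndexError` matches → answer = 66.
4. Remaining except clauses are skipped.
Result: 66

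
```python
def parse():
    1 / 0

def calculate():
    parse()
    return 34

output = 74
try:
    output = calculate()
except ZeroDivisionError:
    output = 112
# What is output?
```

Step-by-step execution trace:
1. output starts at 74.
2. try: `calculate()` calls `parse()`.
3. `parse()` evaluates `1 / 0`, which raises ZeroDivisionError; it propagates through calculate (uncaught).
4. `return 34` in calculate is not reached; the assignment to output does not complete.
5. `except ZeroDivisionError` matches → output = 112.
Result: 112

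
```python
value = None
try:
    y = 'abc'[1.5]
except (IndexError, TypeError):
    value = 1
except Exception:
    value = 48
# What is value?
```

Step-by-step execution trace:
1. `y = 'abc'[1.5]` raises TypeError.
2. `except (IndexError, TypeError)` matches (TypeError is in the tuple) → value = 1.
3. `except Exception` is not reached.
Result: 1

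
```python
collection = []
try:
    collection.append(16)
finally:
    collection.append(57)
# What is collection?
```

Step-by-step execution trace:
1. try: `collection.append(16)` → collection = [16].
2. The try body completes without raising.
3. finally always runs: `collection.append(57)` → collection = [16, 57].
Result: [16, 57]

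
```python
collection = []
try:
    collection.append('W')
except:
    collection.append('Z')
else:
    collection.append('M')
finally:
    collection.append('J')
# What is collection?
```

Step-by-step execution trace:
1. try: `collection.append('W')` → collection = ['W']. No exception raised.
2. `except` is skipped.
3. `else` runs: `collection.append('M')` → collection = ['W', 'M'].
4. `finally` always runs: `collection.append('J')` → collection = ['W', 'M', 'J'].
Result: ['W', 'M', 'J']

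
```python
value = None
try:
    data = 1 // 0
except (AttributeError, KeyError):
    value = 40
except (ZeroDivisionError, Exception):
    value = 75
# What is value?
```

Step-by-step execution trace:
1. `data = 1 // 0` raises ZeroDivisionError.
2. `except (AttributeError, KeyError)` does not match ZeroDivisionError; skipped.
3. `except (ZeroDivisionError, Exception)` matches (ZeroDivisionError is in the tuple) → value = 75.
Result: 75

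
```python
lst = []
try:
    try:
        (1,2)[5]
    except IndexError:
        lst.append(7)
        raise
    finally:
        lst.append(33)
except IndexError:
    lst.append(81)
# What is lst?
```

Step-by-step execution trace:
1. Inner try: `(1,2)[5]` raises IndexError.
2. Inner `except IndexError` matches → `lst.append(7)` → lst = [7].
3. bare `raise` re-raises IndexError.
4. Inner `finally` runs during unwinding: `lst.append(33)` → lst = [7, 33].
5. Outer `except IndexError` matches → `lst.append(81)` → lst = [7, 33, 81].
Result: [7, 33, 81]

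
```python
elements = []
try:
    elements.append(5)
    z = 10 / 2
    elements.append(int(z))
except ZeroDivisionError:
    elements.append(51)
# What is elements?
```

Step-by-step execution trace:
1. try: `elements.append(5)` → elements = [5].
2. `z = 10 / 2` → z = 5.0. No exception raised.
3. `elements.append(int(z))` → elements = [5, 5].
4. `except ZeroDivisionError` is skipped (no exception was raised).
Result: [5, 5]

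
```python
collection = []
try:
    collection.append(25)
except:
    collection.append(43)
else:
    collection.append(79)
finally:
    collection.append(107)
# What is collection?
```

Step-by-step execution trace:
1. try: `collection.append(25)` → collection = [25]. No exception raised.
2. `except` is skipped.
3. `else` runs: `collection.append(79)` → collection = [25, 79].
4. `finally` always runs: `collection.append(107)` → collection = [25, 79, 107].
Result: [25, 79, 107]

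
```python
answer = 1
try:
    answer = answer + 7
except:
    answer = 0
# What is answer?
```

Step-by-step execution trace:
1. answer starts at 1.
2. try: `answer = answer + 7` → answer = 8. No exception raised.
3. `except` is skipped.
Result: 8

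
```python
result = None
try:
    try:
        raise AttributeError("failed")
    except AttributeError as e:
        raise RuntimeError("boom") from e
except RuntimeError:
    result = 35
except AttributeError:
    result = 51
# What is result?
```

Step-by-step execution trace:
1. Inner try raises AttributeError; inner `except AttributeError as e` catches it.
2. `raise RuntimeError(...) from e` raises RuntimeError (AttributeError is attached as __cause__, but only RuntimeError is active).
3. Outer `except RuntimeError` matches → result = 35.
4. `except AttributeError` is not reached.
Result: 35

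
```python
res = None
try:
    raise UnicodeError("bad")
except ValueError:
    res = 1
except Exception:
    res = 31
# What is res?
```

Step-by-step execution trace:
1. `raise UnicodeError(...)` raises UnicodeError.
2. `except ValueError` matches (UnicodeError is a subclass of ValueError) → res = 1.
3. `except Exception` is not reached.
Result: 1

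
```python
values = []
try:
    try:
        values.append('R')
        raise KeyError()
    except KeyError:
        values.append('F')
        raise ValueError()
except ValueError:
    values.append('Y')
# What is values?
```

Step-by-step execution trace:
1. Inner try: `values.append('R')` → values = ['R'].
2. `raise KeyError()` raises KeyError.
3. Inner `except KeyError` matches → `values.append('F')` → values = ['R', 'F'].
4. `raise ValueError()` raises ValueError; propagates to outer try.
5. Outer `except ValueError` matches → `values.append('Y')` → values = ['R', 'F', 'Y'].
Result: ['R', 'F', 'Y']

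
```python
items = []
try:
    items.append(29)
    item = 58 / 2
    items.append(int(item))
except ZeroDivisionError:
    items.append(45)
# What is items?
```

Step-by-step execution trace:
1. try: `items.append(29)` → items = [29].
2. `item = 58 / 2` → item = 29.0. No exception raised.
3. `items.append(int(item))` → items = [29, 29].
4. `except ZeroDivisionError` is skipped (no exception was raised).
Result: [29, 29]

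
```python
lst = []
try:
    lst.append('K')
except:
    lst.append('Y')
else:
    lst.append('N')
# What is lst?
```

Step-by-step execution trace:
1. try: `lst.append('K')` → lst = ['K']. No exception raised.
2. `except` is skipped.
3. `else` runs (try completed without exception): `lst.append('N')` → lst = ['K', 'N'].
Result: ['K', 'N']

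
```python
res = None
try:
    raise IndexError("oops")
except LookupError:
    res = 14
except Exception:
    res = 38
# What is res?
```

Step-by-step execution trace:
1. `raise IndexError(...)` raises IndexError.
2. `except LookupError` matches (IndexError is a subclass of LookupError) → res = 14.
3. `except Exception` is not reached.
Result: 14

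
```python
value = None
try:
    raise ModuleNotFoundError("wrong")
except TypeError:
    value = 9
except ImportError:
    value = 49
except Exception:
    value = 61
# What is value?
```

Step-by-step execution trace:
1. `raise ModuleNotFoundError(...)` raises ModuleNotFoundError.
2. `except TypeError` does not match (ModuleNotFoundError is not a subclass of TypeError); skipped.
3. `except ImportError` matches (ModuleNotFoundError is a subclass of ImportError) → value = 49.
4. `except Exception` is not reached.
Result: 49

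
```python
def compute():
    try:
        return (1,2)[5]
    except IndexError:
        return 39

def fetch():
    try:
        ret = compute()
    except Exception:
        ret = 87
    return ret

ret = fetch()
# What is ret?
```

Step-by-step execution trace:
1. `fetch()` calls `compute()`.
2. In compute: `(1,2)[5]` raises IndexError; `except IndexError` catches it → returns 39.
3. In fetch: `ret = compute()` → ret = 39. No exception reaches fetch.
4. `except Exception` is skipped; fetch returns 39.
5. ret = 39.
Result: 39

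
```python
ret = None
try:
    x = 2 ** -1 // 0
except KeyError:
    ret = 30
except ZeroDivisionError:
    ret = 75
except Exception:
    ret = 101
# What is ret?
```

Step-by-step execution trace:
1. `x = 2 ** -1 // 0` raises ZeroDivisionError.
2. `except KeyError` does not match ZeroDivisionError; skipped.
3. `except ZeroDivisionError` matches → ret = 75.
4. Remaining except clauses are skipped.
Result: 75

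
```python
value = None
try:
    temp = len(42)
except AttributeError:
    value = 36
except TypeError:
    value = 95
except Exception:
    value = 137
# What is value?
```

Step-by-step execution trace:
1. `temp = len(42)` raises TypeError.
2. `except AttributeError` does not match TypeError; skipped.
3. `except TypeError` matches → value = 95.
4. Remaining except clauses are skipped.
Result: 95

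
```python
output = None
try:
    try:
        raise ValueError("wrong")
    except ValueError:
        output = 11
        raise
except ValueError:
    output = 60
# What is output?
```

Step-by-step execution trace:
1. Inner try: `raise ValueError("wrong")` raises ValueError.
2. Inner `except ValueError` matches → output = 11.
3. bare `raise` re-raises the same ValueError.
4. Outer `except ValueError` matches → output = 60.
Result: 60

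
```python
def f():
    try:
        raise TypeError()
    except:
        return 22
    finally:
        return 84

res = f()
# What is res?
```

Step-by-step execution trace:
1. `f()` enters try: `raise TypeError()` raises TypeError.
2. bare `except` matches → `return 22` sets pending return value 22.
3. Before returning, `finally: return 84` runs and overrides the pending return.
4. f() returns 84 → res = 84.
Result: 84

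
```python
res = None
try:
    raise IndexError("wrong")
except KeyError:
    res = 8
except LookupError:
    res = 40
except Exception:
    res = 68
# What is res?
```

Step-by-step execution trace:
1. `raise IndexError(...)` raises IndexError.
2. `except KeyError` does not match (IndexError is not a subclass of KeyError); skipped.
3. `except LookupError` matches (IndexError is a subclass of LookupError) → res = 40.
4. `except Exception` is not reached.
Result: 40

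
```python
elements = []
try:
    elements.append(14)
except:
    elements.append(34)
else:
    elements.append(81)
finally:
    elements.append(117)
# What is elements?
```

Step-by-step execution trace:
1. try: `elements.append(14)` → elements = [14]. No exception raised.
2. `except` is skipped.
3. `else` runs: `elements.append(81)` → elements = [14, 81].
4. `finally` always runs: `elements.append(117)` → elements = [14, 81, 117].
Result: [14, 81, 117]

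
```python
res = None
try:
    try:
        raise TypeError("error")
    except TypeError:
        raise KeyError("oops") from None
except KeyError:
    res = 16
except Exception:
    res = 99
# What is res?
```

Step-by-step execution trace:
1. Inner try raises TypeError; inner `except TypeError` catches it.
2. `raise KeyError(...) from None` raises KeyError (from None suppresses __context__, but the active exception is still KeyError).
3. Outer `except KeyError` matches → res = 16.
4. `except Exception` is not reached.
Result: 16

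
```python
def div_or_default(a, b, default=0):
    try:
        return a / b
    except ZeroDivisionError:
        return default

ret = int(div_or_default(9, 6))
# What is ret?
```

Step-by-step execution trace:
1. `div_or_default(9, 6)` enters try: `return 9 / 6` → returns 1.5. No exception raised.
2. `except ZeroDivisionError` is skipped.
3. `int(1.5)` → 1 → ret = 1.
Result: 1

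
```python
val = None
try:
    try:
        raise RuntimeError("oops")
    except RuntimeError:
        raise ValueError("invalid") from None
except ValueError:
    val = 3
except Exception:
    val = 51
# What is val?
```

Step-by-step execution trace:
1. Inner try raises RuntimeError; inner `except RuntimeError` catches it.
2. `raise ValueError(...) from None` raises ValueError (from None suppresses __context__, but the active exception is still ValueError).
3. Outer `except ValueError` matches → val = 3.
4. `except Exception` is not reached.
Result: 3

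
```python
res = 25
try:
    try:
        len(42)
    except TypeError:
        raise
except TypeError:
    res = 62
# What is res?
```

Step-by-step execution trace:
1. Inner try: `len(42)` raises TypeError.
2. Inner `except TypeError` matches; bare `raise` re-raises the same TypeError.
3. Outer `except TypeError` matches → res = 62.
Result: 62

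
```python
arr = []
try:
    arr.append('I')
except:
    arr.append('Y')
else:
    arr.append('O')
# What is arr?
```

Step-by-step execution trace:
1. try: `arr.append('I')` → arr = ['I']. No exception raised.
2. `except` is skipped.
3. `else` runs (try completed without exception): `arr.append('O')` → arr = ['I', 'O'].
Result: ['I', 'O']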